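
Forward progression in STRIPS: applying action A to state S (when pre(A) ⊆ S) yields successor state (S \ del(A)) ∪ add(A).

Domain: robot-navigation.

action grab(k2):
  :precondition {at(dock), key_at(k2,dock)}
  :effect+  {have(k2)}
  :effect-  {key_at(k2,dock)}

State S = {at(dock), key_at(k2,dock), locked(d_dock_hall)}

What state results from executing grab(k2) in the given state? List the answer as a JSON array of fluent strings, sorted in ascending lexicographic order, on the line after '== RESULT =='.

Progress:
  pre ⊆ S: {at(dock), key_at(k2,dock)} ⊆ S  — applicable
  S \ del = {at(dock), locked(d_dock_hall)}
  ∪ add   = {at(dock), have(k2), locked(d_dock_hall)}

== RESULT ==
["at(dock)", "have(k2)", "locked(d_dock_hall)"]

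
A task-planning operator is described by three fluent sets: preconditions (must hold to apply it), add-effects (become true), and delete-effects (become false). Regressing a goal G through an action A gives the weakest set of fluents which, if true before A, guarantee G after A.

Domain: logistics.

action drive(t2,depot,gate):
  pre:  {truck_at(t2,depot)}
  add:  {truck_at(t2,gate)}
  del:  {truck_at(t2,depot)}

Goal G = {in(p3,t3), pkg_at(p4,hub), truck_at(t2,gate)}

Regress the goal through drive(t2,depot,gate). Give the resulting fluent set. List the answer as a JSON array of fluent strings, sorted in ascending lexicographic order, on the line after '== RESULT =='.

Regress:
  G ∩ del = {}  (empty — regression defined)
  G \ add = {in(p3,t3), pkg_at(p4,hub), truck_at(t2,gate)} \ {truck_at(t2,gate)} = {in(p3,t3), pkg_at(p4,hub)}
  ∪ pre   = {in(p3,t3), pkg_at(p4,hub)} ∪ {truck_at(t2,depot)}
          = {in(p3,t3), pkg_at(p4,hub), truck_at(t2,depot)}

== RESULT ==
["in(p3,t3)", "pkg_at(p4,hub)", "truck_at(t2,depot)"]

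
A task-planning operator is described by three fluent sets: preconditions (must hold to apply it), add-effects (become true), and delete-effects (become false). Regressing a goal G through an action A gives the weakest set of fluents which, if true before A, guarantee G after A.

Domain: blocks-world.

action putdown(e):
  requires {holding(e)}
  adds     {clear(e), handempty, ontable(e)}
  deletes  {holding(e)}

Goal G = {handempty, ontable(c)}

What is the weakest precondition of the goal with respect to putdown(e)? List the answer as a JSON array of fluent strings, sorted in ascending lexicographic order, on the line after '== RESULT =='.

Regress:
  G ∩ del = {}  (empty — regression defined)
  G \ add = {handempty, ontable(c)} \ {clear(e), handempty, ontable(e)} = {ontable(c)}
  ∪ pre   = {ontable(c)} ∪ {holding(e)}
          = {holding(e), ontable(c)}

== RESULT ==
["holding(e)", "ontable(c)"]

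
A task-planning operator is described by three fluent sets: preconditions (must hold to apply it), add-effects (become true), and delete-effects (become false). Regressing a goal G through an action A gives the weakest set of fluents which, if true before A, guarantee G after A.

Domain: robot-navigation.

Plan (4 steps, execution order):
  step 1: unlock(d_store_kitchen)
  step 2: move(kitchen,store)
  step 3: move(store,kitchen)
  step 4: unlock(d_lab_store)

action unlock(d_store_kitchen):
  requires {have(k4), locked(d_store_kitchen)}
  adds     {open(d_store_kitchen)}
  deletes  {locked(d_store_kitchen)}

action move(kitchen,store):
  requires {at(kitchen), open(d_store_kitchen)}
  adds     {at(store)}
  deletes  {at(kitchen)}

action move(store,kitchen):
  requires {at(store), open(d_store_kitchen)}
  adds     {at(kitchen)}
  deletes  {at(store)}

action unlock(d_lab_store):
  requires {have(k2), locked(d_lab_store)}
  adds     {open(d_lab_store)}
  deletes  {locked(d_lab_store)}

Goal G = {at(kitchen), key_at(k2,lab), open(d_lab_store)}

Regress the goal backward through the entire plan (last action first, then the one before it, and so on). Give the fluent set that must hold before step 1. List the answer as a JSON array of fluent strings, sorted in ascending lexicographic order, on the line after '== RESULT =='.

Work backward from the goal:
  through step 4 (unlock(d_lab_store)): drop {open(d_lab_store)}, keep {at(kitchen), key_at(k2,lab)}, require {have(k2), locked(d_lab_store)}
    → {at(kitchen), have(k2), key_at(k2,lab), locked(d_lab_store)}
  through step 3 (move(store,kitchen)): drop {at(kitchen)}, keep {have(k2), key_at(k2,lab), locked(d_lab_store)}, require {at(store), open(d_store_kitchen)}
    → {at(store), have(k2), key_at(k2,lab), locked(d_lab_store), open(d_store_kitchen)}
  through step 2 (move(kitchen,store)): drop {at(store)}, keep {have(k2), key_at(k2,lab), locked(d_lab_store), open(d_store_kitchen)}, require {at(kitchen), open(d_store_kitchen)}
    → {at(kitchen), have(k2), key_at(k2,lab), locked(d_lab_store), open(d_store_kitchen)}
  through step 1 (unlock(d_store_kitchen)): drop {open(d_store_kitchen)}, keep {at(kitchen), have(k2), key_at(k2,lab), locked(d_lab_store)}, require {have(k4), locked(d_store_kitchen)}
    → {at(kitchen), have(k2), have(k4), key_at(k2,lab), locked(d_lab_store), locked(d_store_kitchen)}

== RESULT ==
["at(kitchen)", "have(k2)", "have(k4)", "key_at(k2,lab)", "locked(d_lab_store)", "locked(d_store_kitchen)"]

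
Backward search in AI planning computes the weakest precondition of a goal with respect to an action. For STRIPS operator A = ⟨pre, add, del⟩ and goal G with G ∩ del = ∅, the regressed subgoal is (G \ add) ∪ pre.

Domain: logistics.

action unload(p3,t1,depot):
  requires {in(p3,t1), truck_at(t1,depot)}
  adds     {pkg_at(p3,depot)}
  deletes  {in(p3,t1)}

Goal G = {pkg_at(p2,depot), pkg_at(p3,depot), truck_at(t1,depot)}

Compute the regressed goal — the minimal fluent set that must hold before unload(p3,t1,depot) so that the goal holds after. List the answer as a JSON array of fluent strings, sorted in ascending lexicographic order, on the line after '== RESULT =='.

Regress:
  G ∩ del = {}  (empty — regression defined)
  G \ add = {pkg_at(p2,depot), pkg_at(p3,depot), truck_at(t1,depot)} \ {pkg_at(p3,depot)} = {pkg_at(p2,depot), truck_at(t1,depot)}
  ∪ pre   = {pkg_at(p2,depot), truck_at(t1,depot)} ∪ {in(p3,t1), truck_at(t1,depot)}
          = {in(p3,t1), pkg_at(p2,depot), truck_at(t1,depot)}

== RESULT ==
["in(p3,t1)", "pkg_at(p2,depot)", "truck_at(t1,depot)"]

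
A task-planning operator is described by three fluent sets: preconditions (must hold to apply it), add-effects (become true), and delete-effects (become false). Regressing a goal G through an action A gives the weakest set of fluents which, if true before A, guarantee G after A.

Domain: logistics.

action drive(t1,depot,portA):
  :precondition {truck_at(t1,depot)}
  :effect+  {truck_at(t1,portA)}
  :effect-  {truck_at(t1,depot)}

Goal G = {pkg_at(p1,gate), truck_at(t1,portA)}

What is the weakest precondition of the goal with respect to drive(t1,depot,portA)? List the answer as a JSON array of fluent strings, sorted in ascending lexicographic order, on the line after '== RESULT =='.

Regress:
  G ∩ del = {}  (empty — regression defined)
  G \ add = {pkg_at(p1,gate), truck_at(t1,portA)} \ {truck_at(t1,portA)} = {pkg_at(p1,gate)}
  ∪ pre   = {pkg_at(p1,gate)} ∪ {truck_at(t1,depot)}
          = {pkg_at(p1,gate), truck_at(t1,depot)}

== RESULT ==
["pkg_at(p1,gate)", "truck_at(t1,depot)"]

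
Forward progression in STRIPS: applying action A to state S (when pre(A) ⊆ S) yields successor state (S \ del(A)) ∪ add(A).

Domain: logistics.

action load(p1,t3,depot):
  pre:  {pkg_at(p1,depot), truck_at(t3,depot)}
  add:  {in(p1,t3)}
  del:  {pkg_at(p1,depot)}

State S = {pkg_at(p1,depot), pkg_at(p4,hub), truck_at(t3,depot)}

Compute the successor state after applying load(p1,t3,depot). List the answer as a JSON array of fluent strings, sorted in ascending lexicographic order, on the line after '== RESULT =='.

Progress:
  pre ⊆ S: {pkg_at(p1,depot), truck_at(t3,depot)} ⊆ S  — applicable
  S \ del = {pkg_at(p4,hub), truck_at(t3,depot)}
  ∪ add   = {in(p1,t3), pkg_at(p4,hub), truck_at(t3,depot)}

== RESULT ==
["in(p1,t3)", "pkg_at(p4,hub)", "truck_at(t3,depot)"]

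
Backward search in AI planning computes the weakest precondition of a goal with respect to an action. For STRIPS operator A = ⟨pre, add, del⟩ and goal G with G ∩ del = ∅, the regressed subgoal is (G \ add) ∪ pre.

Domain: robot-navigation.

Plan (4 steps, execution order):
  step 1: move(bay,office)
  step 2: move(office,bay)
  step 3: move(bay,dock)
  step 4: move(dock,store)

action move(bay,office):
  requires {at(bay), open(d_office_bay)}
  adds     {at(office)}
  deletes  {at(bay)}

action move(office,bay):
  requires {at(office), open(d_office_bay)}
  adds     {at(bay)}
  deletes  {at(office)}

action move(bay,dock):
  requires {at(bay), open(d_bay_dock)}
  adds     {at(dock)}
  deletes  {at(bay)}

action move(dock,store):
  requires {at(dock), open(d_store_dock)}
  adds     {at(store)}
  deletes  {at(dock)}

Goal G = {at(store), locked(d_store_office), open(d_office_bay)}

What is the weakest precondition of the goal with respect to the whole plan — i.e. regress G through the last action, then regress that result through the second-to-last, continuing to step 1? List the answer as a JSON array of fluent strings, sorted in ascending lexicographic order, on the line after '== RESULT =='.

Regress step by step:
  through step 4 (move(dock,store)): drop {at(store)}, keep {locked(d_store_office), open(d_office_bay)}, require {at(dock), open(d_store_dock)}
    → {at(dock), locked(d_store_office), open(d_office_bay), open(d_store_dock)}
  through step 3 (move(bay,dock)): drop {at(dock)}, keep {locked(d_store_office), open(d_office_bay), open(d_store_dock)}, require {at(bay), open(d_bay_dock)}
    → {at(bay), locked(d_store_office), open(d_bay_dock), open(d_office_bay), open(d_store_dock)}
  through step 2 (move(office,bay)): drop {at(bay)}, keep {locked(d_store_office), open(d_bay_dock), open(d_office_bay), open(d_store_dock)}, require {at(office), open(d_office_bay)}
    → {at(office), locked(d_store_office), open(d_bay_dock), open(d_office_bay), open(d_store_dock)}
  through step 1 (move(bay,office)): drop {at(office)}, keep {locked(d_store_office), open(d_bay_dock), open(d_office_bay), open(d_store_dock)}, require {at(bay), open(d_office_bay)}
    → {at(bay), locked(d_store_office), open(d_bay_dock), open(d_office_bay), open(d_store_dock)}

== RESULT ==
["at(bay)", "locked(d_store_office)", "open(d_bay_dock)", "open(d_office_bay)", "open(d_store_dock)"]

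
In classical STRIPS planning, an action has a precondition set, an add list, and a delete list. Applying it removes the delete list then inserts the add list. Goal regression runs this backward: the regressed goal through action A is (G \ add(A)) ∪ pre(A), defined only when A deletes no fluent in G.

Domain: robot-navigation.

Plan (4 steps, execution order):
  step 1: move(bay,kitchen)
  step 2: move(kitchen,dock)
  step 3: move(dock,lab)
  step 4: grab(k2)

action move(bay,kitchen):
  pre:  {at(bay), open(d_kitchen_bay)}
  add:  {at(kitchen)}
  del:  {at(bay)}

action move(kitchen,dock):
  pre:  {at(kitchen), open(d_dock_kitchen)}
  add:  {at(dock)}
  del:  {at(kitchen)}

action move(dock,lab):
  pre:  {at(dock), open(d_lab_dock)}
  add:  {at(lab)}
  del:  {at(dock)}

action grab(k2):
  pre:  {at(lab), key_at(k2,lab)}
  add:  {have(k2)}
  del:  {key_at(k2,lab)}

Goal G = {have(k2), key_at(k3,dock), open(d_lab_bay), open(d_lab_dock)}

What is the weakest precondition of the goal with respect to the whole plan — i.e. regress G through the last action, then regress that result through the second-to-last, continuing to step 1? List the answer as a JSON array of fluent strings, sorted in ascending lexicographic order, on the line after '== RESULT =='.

Work backward from the goal:
  through step 4 (grab(k2)): drop {have(k2)}, keep {key_at(k3,dock), open(d_lab_bay), open(d_lab_dock)}, require {at(lab), key_at(k2,lab)}
    → {at(lab), key_at(k2,lab), key_at(k3,dock), open(d_lab_bay), open(d_lab_dock)}
  through step 3 (move(dock,lab)): drop {at(lab)}, keep {key_at(k2,lab), key_at(k3,dock), open(d_lab_bay), open(d_lab_dock)}, require {at(dock), open(d_lab_dock)}
    → {at(dock), key_at(k2,lab), key_at(k3,dock), open(d_lab_bay), open(d_lab_dock)}
  through step 2 (move(kitchen,dock)): drop {at(dock)}, keep {key_at(k2,lab), key_at(k3,dock), open(d_lab_bay), open(d_lab_dock)}, require {at(kitchen), open(d_dock_kitchen)}
    → {at(kitchen), key_at(k2,lab), key_at(k3,dock), open(d_dock_kitchen), open(d_lab_bay), open(d_lab_dock)}
  through step 1 (move(bay,kitchen)): drop {at(kitchen)}, keep {key_at(k2,lab), key_at(k3,dock), open(d_dock_kitchen), open(d_lab_bay), open(d_lab_dock)}, require {at(bay), open(d_kitchen_bay)}
    → {at(bay), key_at(k2,lab), key_at(k3,dock), open(d_dock_kitchen), open(d_kitchen_bay), open(d_lab_bay), open(d_lab_dock)}

== RESULT ==
["at(bay)", "key_at(k2,lab)", "key_at(k3,dock)", "open(d_dock_kitchen)", "open(d_kitchen_bay)", "open(d_lab_bay)", "open(d_lab_dock)"]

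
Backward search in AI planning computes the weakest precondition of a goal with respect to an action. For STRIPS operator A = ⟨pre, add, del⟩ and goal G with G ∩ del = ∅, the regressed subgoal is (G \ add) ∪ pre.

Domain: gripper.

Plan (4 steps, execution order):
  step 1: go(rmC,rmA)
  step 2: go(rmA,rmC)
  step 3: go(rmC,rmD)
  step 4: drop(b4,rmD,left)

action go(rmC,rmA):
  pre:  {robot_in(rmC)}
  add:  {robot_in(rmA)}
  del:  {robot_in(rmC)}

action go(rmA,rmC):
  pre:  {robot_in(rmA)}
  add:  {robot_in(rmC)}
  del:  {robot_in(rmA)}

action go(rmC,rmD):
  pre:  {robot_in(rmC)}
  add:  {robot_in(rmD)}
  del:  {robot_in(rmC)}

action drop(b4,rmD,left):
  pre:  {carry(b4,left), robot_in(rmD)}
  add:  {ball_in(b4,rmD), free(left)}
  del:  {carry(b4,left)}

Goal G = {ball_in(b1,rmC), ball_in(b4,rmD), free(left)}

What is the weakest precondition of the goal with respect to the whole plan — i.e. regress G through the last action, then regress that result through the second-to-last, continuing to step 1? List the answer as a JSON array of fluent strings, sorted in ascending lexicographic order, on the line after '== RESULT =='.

Regress step by step:
  through step 4 (drop(b4,rmD,left)): drop {ball_in(b4,rmD), free(left)}, keep {ball_in(b1,rmC)}, require {carry(b4,left), robot_in(rmD)}
    → {ball_in(b1,rmC), carry(b4,left), robot_in(rmD)}
  through step 3 (go(rmC,rmD)): drop {robot_in(rmD)}, keep {ball_in(b1,rmC), carry(b4,left)}, require {robot_in(rmC)}
    → {ball_in(b1,rmC), carry(b4,left), robot_in(rmC)}
  through step 2 (go(rmA,rmC)): drop {robot_in(rmC)}, keep {ball_in(b1,rmC), carry(b4,left)}, require {robot_in(rmA)}
    → {ball_in(b1,rmC), carry(b4,left), robot_in(rmA)}
  through step 1 (go(rmC,rmA)): drop {robot_in(rmA)}, keep {ball_in(b1,rmC), carry(b4,left)}, require {robot_in(rmC)}
    → {ball_in(b1,rmC), carry(b4,left), robot_in(rmC)}

== RESULT ==
["ball_in(b1,rmC)", "carry(b4,left)", "robot_in(rmC)"]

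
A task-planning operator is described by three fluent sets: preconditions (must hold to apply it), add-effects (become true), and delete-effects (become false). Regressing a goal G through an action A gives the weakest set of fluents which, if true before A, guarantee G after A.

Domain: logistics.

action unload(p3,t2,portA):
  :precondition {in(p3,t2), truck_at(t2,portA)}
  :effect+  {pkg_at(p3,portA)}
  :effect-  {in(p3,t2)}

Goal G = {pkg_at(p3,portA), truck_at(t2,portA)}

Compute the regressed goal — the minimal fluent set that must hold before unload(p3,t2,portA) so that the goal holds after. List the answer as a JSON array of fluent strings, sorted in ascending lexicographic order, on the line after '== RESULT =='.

Compute (G \ add) ∪ pre:
  G ∩ del = {}  (empty — regression defined)
  G \ add = {pkg_at(p3,portA), truck_at(t2,portA)} \ {pkg_at(p3,portA)} = {truck_at(t2,portA)}
  ∪ pre   = {truck_at(t2,portA)} ∪ {in(p3,t2), truck_at(t2,portA)}
          = {in(p3,t2), truck_at(t2,portA)}

== RESULT ==
["in(p3,t2)", "truck_at(t2,portA)"]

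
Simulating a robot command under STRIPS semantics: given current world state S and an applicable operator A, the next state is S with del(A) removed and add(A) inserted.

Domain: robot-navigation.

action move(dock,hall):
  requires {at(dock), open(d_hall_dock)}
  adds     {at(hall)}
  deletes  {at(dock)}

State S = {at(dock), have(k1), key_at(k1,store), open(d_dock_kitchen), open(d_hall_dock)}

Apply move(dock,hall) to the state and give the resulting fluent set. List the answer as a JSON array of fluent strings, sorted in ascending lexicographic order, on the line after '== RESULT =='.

Progress:
  pre ⊆ S: {at(dock), open(d_hall_dock)} ⊆ S  — applicable
  S \ del = {have(k1), key_at(k1,store), open(d_dock_kitchen), open(d_hall_dock)}
  ∪ add   = {at(hall), have(k1), key_at(k1,store), open(d_dock_kitchen), open(d_hall_dock)}

== RESULT ==
["at(hall)", "have(k1)", "key_at(k1,store)", "open(d_dock_kitchen)", "open(d_hall_dock)"]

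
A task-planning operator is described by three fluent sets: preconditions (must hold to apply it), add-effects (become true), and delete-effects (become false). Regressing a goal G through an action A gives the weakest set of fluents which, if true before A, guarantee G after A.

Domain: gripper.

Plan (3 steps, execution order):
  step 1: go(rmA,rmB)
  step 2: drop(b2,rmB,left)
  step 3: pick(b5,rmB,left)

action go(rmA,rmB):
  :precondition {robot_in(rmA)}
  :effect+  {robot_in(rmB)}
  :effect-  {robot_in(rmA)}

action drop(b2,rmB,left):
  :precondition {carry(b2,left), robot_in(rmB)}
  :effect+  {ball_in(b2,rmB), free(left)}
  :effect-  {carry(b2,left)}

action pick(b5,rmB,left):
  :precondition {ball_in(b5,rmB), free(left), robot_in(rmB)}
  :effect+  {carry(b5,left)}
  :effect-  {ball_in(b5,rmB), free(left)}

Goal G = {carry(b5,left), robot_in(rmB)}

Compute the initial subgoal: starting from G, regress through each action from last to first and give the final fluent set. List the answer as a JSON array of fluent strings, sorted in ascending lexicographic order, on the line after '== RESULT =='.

Regress step by step:
  through step 3 (pick(b5,rmB,left)): drop {carry(b5,left)}, keep {robot_in(rmB)}, require {ball_in(b5,rmB), free(left), robot_in(rmB)}
    → {ball_in(b5,rmB), free(left), robot_in(rmB)}
  through step 2 (drop(b2,rmB,left)): drop {free(left)}, keep {ball_in(b5,rmB), robot_in(rmB)}, require {carry(b2,left), robot_in(rmB)}
    → {ball_in(b5,rmB), carry(b2,left), robot_in(rmB)}
  through step 1 (go(rmA,rmB)): drop {robot_in(rmB)}, keep {ball_in(b5,rmB), carry(b2,left)}, require {robot_in(rmA)}
    → {ball_in(b5,rmB), carry(b2,left), robot_in(rmA)}

== RESULT ==
["ball_in(b5,rmB)", "carry(b2,left)", "robot_in(rmA)"]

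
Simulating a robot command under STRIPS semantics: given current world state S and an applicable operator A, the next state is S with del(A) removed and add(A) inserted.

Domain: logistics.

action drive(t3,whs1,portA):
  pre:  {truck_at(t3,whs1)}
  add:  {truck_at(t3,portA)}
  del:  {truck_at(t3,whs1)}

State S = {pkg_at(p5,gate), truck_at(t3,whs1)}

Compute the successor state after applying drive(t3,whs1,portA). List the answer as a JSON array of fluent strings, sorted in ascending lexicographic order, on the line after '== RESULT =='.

Compute (S \ del) ∪ add:
  pre ⊆ S: {truck_at(t3,whs1)} ⊆ S  — applicable
  S \ del = {pkg_at(p5,gate)}
  ∪ add   = {pkg_at(p5,gate), truck_at(t3,portA)}

== RESULT ==
["pkg_at(p5,gate)", "truck_at(t3,portA)"]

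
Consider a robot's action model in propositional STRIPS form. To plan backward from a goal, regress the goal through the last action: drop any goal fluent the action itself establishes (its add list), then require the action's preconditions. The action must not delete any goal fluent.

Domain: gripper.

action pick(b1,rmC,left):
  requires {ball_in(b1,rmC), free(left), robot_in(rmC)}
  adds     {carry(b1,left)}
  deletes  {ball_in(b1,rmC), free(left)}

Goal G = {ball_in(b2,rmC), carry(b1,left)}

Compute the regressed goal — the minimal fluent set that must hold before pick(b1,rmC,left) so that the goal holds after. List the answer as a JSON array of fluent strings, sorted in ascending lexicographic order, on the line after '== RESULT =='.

Compute (G \ add) ∪ pre:
  G ∩ del = {}  (empty — regression defined)
  G \ add = {ball_in(b2,rmC), carry(b1,left)} \ {carry(b1,left)} = {ball_in(b2,rmC)}
  ∪ pre   = {ball_in(b2,rmC)} ∪ {ball_in(b1,rmC), free(left), robot_in(rmC)}
          = {ball_in(b1,rmC), ball_in(b2,rmC), free(left), robot_in(rmC)}

== RESULT ==
["ball_in(b1,rmC)", "ball_in(b2,rmC)", "free(left)", "robot_in(rmC)"]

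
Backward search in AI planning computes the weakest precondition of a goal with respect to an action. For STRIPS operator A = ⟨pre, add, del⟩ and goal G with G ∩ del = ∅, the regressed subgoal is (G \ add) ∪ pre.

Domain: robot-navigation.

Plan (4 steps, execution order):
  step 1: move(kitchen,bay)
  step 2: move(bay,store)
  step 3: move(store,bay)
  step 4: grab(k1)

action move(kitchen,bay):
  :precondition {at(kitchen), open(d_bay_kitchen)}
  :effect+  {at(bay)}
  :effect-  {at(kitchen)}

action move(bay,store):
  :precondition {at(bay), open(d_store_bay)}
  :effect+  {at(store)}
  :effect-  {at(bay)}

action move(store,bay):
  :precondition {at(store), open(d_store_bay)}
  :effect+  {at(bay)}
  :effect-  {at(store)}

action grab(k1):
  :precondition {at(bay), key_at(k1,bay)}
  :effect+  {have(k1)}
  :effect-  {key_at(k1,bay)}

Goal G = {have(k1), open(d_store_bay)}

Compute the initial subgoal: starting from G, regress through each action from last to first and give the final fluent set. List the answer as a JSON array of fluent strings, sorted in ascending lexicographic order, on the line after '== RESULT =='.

Regress step by step:
  through step 4 (grab(k1)): drop {have(k1)}, keep {open(d_store_bay)}, require {at(bay), key_at(k1,bay)}
    → {at(bay), key_at(k1,bay), open(d_store_bay)}
  through step 3 (move(store,bay)): drop {at(bay)}, keep {key_at(k1,bay), open(d_store_bay)}, require {at(store), open(d_store_bay)}
    → {at(store), key_at(k1,bay), open(d_store_bay)}
  through step 2 (move(bay,store)): drop {at(store)}, keep {key_at(k1,bay), open(d_store_bay)}, require {at(bay), open(d_store_bay)}
    → {at(bay), key_at(k1,bay), open(d_store_bay)}
  through step 1 (move(kitchen,bay)): drop {at(bay)}, keep {key_at(k1,bay), open(d_store_bay)}, require {at(kitchen), open(d_bay_kitchen)}
    → {at(kitchen), key_at(k1,bay), open(d_bay_kitchen), open(d_store_bay)}

== RESULT ==
["at(kitchen)", "key_at(k1,bay)", "open(d_bay_kitchen)", "open(d_store_bay)"]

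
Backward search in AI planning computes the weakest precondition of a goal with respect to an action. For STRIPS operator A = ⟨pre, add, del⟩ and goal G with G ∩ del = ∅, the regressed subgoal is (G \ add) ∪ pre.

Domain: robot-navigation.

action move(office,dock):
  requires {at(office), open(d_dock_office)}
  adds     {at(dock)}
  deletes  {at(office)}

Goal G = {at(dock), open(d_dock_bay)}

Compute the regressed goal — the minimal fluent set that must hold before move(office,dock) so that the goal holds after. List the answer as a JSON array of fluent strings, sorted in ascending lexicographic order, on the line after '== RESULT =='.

Regress:
  G ∩ del = {}  (empty — regression defined)
  G \ add = {at(dock), open(d_dock_bay)} \ {at(dock)} = {open(d_dock_bay)}
  ∪ pre   = {open(d_dock_bay)} ∪ {at(office), open(d_dock_office)}
          = {at(office), open(d_dock_bay), open(d_dock_office)}

== RESULT ==
["at(office)", "open(d_dock_bay)", "open(d_dock_office)"]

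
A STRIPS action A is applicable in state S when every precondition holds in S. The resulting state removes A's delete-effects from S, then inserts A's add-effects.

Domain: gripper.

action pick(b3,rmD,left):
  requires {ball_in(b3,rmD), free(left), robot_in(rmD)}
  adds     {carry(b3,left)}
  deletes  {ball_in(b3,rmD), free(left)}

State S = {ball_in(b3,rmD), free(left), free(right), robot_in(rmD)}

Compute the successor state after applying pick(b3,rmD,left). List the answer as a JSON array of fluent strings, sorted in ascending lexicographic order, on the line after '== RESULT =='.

Compute (S \ del) ∪ add:
  pre ⊆ S: {ball_in(b3,rmD), free(left), robot_in(rmD)} ⊆ S  — applicable
  S \ del = {free(right), robot_in(rmD)}
  ∪ add   = {carry(b3,left), free(right), robot_in(rmD)}

== RESULT ==
["carry(b3,left)", "free(right)", "robot_in(rmD)"]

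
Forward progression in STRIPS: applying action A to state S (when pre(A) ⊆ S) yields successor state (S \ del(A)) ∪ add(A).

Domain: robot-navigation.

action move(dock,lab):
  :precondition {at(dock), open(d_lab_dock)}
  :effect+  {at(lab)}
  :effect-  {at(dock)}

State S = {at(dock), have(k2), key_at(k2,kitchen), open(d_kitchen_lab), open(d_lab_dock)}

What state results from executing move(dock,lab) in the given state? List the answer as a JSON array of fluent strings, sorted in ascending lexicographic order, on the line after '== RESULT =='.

Compute (S \ del) ∪ add:
  pre ⊆ S: {at(dock), open(d_lab_dock)} ⊆ S  — applicable
  S \ del = {have(k2), key_at(k2,kitchen), open(d_kitchen_lab), open(d_lab_dock)}
  ∪ add   = {at(lab), have(k2), key_at(k2,kitchen), open(d_kitchen_lab), open(d_lab_dock)}

== RESULT ==
["at(lab)", "have(k2)", "key_at(k2,kitchen)", "open(d_kitchen_lab)", "open(d_lab_dock)"]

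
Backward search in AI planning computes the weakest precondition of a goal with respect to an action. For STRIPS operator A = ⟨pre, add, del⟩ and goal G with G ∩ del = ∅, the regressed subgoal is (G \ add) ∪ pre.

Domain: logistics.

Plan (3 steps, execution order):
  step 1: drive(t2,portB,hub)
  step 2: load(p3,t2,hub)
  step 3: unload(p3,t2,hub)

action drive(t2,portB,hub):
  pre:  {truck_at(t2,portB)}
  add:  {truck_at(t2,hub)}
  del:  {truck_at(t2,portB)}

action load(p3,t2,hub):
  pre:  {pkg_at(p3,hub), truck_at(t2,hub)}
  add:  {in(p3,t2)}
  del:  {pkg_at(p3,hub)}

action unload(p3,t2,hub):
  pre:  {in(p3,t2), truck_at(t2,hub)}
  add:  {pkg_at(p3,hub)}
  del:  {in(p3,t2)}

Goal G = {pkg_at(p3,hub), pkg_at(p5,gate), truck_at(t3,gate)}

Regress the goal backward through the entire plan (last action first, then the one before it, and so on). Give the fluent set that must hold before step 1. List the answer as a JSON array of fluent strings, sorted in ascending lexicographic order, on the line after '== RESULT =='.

Work backward from the goal:
  through step 3 (unload(p3,t2,hub)): drop {pkg_at(p3,hub)}, keep {pkg_at(p5,gate), truck_at(t3,gate)}, require {in(p3,t2), truck_at(t2,hub)}
    → {in(p3,t2), pkg_at(p5,gate), truck_at(t2,hub), truck_at(t3,gate)}
  through step 2 (load(p3,t2,hub)): drop {in(p3,t2)}, keep {pkg_at(p5,gate), truck_at(t2,hub), truck_at(t3,gate)}, require {pkg_at(p3,hub), truck_at(t2,hub)}
    → {pkg_at(p3,hub), pkg_at(p5,gate), truck_at(t2,hub), truck_at(t3,gate)}
  through step 1 (drive(t2,portB,hub)): drop {truck_at(t2,hub)}, keep {pkg_at(p3,hub), pkg_at(p5,gate), truck_at(t3,gate)}, require {truck_at(t2,portB)}
    → {pkg_at(p3,hub), pkg_at(p5,gate), truck_at(t2,portB), truck_at(t3,gate)}

== RESULT ==
["pkg_at(p3,hub)", "pkg_at(p5,gate)", "truck_at(t2,portB)", "truck_at(t3,gate)"]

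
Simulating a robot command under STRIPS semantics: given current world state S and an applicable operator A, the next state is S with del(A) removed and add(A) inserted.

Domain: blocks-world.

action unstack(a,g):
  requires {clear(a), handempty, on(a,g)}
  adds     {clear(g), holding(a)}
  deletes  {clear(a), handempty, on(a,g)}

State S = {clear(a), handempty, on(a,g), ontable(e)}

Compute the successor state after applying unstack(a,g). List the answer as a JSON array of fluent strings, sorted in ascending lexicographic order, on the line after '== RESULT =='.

Compute (S \ del) ∪ add:
  pre ⊆ S: {clear(a), handempty, on(a,g)} ⊆ S  — applicable
  S \ del = {ontable(e)}
  ∪ add   = {clear(g), holding(a), ontable(e)}

== RESULT ==
["clear(g)", "holding(a)", "ontable(e)"]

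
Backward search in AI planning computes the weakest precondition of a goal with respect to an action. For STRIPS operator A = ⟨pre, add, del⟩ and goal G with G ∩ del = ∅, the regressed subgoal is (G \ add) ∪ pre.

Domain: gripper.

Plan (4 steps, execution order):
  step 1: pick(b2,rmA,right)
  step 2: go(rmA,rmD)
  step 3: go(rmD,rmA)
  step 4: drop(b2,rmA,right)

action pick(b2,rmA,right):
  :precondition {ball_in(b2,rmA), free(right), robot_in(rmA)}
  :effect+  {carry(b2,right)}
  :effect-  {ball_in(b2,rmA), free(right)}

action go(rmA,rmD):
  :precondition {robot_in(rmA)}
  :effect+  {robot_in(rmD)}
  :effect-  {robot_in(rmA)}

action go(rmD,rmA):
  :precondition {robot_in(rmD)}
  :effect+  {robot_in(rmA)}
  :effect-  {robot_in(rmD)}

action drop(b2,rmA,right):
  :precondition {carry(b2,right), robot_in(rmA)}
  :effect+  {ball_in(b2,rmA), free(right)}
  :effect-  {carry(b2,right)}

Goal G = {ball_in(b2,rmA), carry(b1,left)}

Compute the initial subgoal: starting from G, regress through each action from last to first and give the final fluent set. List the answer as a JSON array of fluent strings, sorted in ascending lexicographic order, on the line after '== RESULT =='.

Work backward from the goal:
  through step 4 (drop(b2,rmA,right)): drop {ball_in(b2,rmA)}, keep {carry(b1,left)}, require {carry(b2,right), robot_in(rmA)}
    → {carry(b1,left), carry(b2,right), robot_in(rmA)}
  through step 3 (go(rmD,rmA)): drop {robot_in(rmA)}, keep {carry(b1,left), carry(b2,right)}, require {robot_in(rmD)}
    → {carry(b1,left), carry(b2,right), robot_in(rmD)}
  through step 2 (go(rmA,rmD)): drop {robot_in(rmD)}, keep {carry(b1,left), carry(b2,right)}, require {robot_in(rmA)}
    → {carry(b1,left), carry(b2,right), robot_in(rmA)}
  through step 1 (pick(b2,rmA,right)): drop {carry(b2,right)}, keep {carry(b1,left), robot_in(rmA)}, require {ball_in(b2,rmA), free(right), robot_in(rmA)}
    → {ball_in(b2,rmA), carry(b1,left), free(right), robot_in(rmA)}

== RESULT ==
["ball_in(b2,rmA)", "carry(b1,left)", "free(right)", "robot_in(rmA)"]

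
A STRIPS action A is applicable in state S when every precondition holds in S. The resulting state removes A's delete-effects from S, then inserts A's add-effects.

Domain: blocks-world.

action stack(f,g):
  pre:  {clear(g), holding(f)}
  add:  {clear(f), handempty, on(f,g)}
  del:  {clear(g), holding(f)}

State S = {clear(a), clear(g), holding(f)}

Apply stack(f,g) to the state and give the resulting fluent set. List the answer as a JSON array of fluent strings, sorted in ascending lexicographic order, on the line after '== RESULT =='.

Compute (S \ del) ∪ add:
  pre ⊆ S: {clear(g), holding(f)} ⊆ S  — applicable
  S \ del = {clear(a)}
  ∪ add   = {clear(a), clear(f), handempty, on(f,g)}

== RESULT ==
["clear(a)", "clear(f)", "handempty", "on(f,g)"]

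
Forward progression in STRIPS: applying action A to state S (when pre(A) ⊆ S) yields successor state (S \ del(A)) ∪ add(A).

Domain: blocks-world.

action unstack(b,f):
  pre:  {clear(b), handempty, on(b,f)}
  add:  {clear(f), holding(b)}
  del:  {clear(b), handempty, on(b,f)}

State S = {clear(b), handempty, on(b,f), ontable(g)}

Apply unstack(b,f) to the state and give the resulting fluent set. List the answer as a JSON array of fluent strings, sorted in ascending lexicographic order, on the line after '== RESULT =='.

Progress:
  pre ⊆ S: {clear(b), handempty, on(b,f)} ⊆ S  — applicable
  S \ del = {ontable(g)}
  ∪ add   = {clear(f), holding(b), ontable(g)}

== RESULT ==
["clear(f)", "holding(b)", "ontable(g)"]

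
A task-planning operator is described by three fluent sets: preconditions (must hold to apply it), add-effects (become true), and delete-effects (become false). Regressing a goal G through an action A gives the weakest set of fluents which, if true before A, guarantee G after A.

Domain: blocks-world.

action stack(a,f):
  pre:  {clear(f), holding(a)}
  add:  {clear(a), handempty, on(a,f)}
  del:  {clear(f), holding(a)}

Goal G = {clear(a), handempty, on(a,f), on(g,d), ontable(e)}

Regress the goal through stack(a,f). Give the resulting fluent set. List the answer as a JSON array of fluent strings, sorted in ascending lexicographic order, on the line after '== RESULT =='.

Compute (G \ add) ∪ pre:
  G ∩ del = {}  (empty — regression defined)
  G \ add = {clear(a), handempty, on(a,f), on(g,d), ontable(e)} \ {clear(a), handempty, on(a,f)} = {on(g,d), ontable(e)}
  ∪ pre   = {on(g,d), ontable(e)} ∪ {clear(f), holding(a)}
          = {clear(f), holding(a), on(g,d), ontable(e)}

== RESULT ==
["clear(f)", "holding(a)", "on(g,d)", "ontable(e)"]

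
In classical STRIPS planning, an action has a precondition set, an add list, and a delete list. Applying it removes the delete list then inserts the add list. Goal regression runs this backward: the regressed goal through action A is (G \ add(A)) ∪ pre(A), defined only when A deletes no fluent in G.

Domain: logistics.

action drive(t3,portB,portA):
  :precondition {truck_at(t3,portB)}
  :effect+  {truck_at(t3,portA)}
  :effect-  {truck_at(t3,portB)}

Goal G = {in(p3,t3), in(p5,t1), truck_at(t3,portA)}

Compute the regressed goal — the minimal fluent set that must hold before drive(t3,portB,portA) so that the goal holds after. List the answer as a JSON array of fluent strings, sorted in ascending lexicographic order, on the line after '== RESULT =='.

Regress:
  G ∩ del = {}  (empty — regression defined)
  G \ add = {in(p3,t3), in(p5,t1), truck_at(t3,portA)} \ {truck_at(t3,portA)} = {in(p3,t3), in(p5,t1)}
  ∪ pre   = {in(p3,t3), in(p5,t1)} ∪ {truck_at(t3,portB)}
          = {in(p3,t3), in(p5,t1), truck_at(t3,portB)}

== RESULT ==
["in(p3,t3)", "in(p5,t1)", "truck_at(t3,portB)"]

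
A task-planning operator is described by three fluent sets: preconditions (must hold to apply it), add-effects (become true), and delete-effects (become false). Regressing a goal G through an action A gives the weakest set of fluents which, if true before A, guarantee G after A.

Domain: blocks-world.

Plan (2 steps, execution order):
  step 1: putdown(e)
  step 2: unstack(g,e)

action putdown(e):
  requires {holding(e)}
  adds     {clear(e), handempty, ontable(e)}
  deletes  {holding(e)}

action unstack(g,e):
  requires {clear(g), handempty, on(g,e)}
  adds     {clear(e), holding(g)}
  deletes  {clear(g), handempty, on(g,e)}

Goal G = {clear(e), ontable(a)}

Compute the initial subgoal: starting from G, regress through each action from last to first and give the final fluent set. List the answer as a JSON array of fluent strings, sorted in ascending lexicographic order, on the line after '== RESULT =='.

Work backward from the goal:
  through step 2 (unstack(g,e)): drop {clear(e)}, keep {ontable(a)}, require {clear(g), handempty, on(g,e)}
    → {clear(g), handempty, on(g,e), ontable(a)}
  through step 1 (putdown(e)): drop {handempty}, keep {clear(g), on(g,e), ontable(a)}, require {holding(e)}
    → {clear(g), holding(e), on(g,e), ontable(a)}

== RESULT ==
["clear(g)", "holding(e)", "on(g,e)", "ontable(a)"]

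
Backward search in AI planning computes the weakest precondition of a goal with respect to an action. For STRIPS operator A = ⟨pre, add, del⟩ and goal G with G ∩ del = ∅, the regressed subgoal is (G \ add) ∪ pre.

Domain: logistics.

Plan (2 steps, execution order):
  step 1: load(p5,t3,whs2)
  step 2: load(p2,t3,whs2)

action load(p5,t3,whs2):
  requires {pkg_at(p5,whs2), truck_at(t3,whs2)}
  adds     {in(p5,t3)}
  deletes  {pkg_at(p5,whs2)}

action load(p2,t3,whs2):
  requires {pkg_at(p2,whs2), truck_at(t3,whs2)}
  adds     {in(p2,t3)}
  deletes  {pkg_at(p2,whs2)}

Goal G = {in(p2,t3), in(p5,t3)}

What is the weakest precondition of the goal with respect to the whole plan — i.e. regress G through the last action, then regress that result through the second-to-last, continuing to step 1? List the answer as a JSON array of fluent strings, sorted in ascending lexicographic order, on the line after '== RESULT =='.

Work backward from the goal:
  through step 2 (load(p2,t3,whs2)): drop {in(p2,t3)}, keep {in(p5,t3)}, require {pkg_at(p2,whs2), truck_at(t3,whs2)}
    → {in(p5,t3), pkg_at(p2,whs2), truck_at(t3,whs2)}
  through step 1 (load(p5,t3,whs2)): drop {in(p5,t3)}, keep {pkg_at(p2,whs2), truck_at(t3,whs2)}, require {pkg_at(p5,whs2), truck_at(t3,whs2)}
    → {pkg_at(p2,whs2), pkg_at(p5,whs2), truck_at(t3,whs2)}

== RESULT ==
["pkg_at(p2,whs2)", "pkg_at(p5,whs2)", "truck_at(t3,whs2)"]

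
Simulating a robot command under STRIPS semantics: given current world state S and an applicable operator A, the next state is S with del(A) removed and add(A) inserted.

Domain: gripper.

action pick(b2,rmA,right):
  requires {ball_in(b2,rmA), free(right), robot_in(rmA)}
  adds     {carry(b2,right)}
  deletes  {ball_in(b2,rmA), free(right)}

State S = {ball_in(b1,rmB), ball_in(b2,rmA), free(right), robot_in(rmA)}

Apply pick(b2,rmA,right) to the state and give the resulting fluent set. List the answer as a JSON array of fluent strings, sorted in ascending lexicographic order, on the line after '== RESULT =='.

Progress:
  pre ⊆ S: {ball_in(b2,rmA), free(right), robot_in(rmA)} ⊆ S  — applicable
  S \ del = {ball_in(b1,rmB), robot_in(rmA)}
  ∪ add   = {ball_in(b1,rmB), carry(b2,right), robot_in(rmA)}

== RESULT ==
["ball_in(b1,rmB)", "carry(b2,right)", "robot_in(rmA)"]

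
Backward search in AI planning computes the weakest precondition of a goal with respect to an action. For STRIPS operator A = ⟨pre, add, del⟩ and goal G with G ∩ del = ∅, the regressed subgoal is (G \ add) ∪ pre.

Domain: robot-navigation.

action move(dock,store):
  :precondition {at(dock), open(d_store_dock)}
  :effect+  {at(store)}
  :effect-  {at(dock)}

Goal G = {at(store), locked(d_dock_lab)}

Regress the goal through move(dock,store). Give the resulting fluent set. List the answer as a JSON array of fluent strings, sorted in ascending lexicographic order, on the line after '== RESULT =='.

Regress:
  G ∩ del = {}  (empty — regression defined)
  G \ add = {at(store), locked(d_dock_lab)} \ {at(store)} = {locked(d_dock_lab)}
  ∪ pre   = {locked(d_dock_lab)} ∪ {at(dock), open(d_store_dock)}
          = {at(dock), locked(d_dock_lab), open(d_store_dock)}

== RESULT ==
["at(dock)", "locked(d_dock_lab)", "open(d_store_dock)"]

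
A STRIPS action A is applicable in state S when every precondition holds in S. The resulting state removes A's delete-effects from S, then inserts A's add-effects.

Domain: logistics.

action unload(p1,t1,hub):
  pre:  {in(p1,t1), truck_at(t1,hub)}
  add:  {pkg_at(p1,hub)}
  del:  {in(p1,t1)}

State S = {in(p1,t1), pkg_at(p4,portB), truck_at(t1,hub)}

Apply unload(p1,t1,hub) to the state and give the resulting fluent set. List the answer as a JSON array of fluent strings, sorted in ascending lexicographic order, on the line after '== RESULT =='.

Progress:
  pre ⊆ S: {in(p1,t1), truck_at(t1,hub)} ⊆ S  — applicable
  S \ del = {pkg_at(p4,portB), truck_at(t1,hub)}
  ∪ add   = {pkg_at(p1,hub), pkg_at(p4,portB), truck_at(t1,hub)}

== RESULT ==
["pkg_at(p1,hub)", "pkg_at(p4,portB)", "truck_at(t1,hub)"]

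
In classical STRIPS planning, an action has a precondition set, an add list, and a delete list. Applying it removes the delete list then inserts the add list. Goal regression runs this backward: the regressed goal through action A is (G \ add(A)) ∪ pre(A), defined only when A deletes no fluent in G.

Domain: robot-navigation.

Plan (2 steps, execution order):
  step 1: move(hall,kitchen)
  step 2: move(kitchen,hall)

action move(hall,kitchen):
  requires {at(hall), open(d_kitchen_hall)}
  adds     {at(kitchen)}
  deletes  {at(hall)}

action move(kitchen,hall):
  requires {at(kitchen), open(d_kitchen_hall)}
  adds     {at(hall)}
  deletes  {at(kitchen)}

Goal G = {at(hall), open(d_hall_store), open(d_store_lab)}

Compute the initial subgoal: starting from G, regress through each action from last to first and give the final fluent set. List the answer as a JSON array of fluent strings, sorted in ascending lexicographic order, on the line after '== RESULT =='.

Regress step by step:
  through step 2 (move(kitchen,hall)): drop {at(hall)}, keep {open(d_hall_store), open(d_store_lab)}, require {at(kitchen), open(d_kitchen_hall)}
    → {at(kitchen), open(d_hall_store), open(d_kitchen_hall), open(d_store_lab)}
  through step 1 (move(hall,kitchen)): drop {at(kitchen)}, keep {open(d_hall_store), open(d_kitchen_hall), open(d_store_lab)}, require {at(hall), open(d_kitchen_hall)}
    → {at(hall), open(d_hall_store), open(d_kitchen_hall), open(d_store_lab)}

== RESULT ==
["at(hall)", "open(d_hall_store)", "open(d_kitchen_hall)", "open(d_store_lab)"]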